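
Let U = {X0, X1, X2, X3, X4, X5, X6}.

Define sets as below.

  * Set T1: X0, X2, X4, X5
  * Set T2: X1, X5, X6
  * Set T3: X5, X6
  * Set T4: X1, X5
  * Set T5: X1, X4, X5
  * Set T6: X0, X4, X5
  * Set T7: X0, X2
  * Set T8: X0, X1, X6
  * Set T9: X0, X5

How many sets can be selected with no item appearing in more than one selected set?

T5, T7 are pairwise disjoint (T5={X1,X4,X5}; T7={X0,X2}).
Every remaining set overlaps one of these, and no 3 of the listed sets are pairwise disjoint, so 2 is the maximum.

2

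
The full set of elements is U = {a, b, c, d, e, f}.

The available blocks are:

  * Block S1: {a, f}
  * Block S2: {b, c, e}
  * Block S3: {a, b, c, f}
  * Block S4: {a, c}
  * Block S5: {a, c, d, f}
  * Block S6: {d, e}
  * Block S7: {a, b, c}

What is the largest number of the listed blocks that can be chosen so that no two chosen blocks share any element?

2

S6, S7 are pairwise disjoint (S6={d,e}; S7={a,b,c}).
Every remaining block overlaps one of these, and no 3 of the listed blocks are pairwise disjoint, so 2 is the maximum.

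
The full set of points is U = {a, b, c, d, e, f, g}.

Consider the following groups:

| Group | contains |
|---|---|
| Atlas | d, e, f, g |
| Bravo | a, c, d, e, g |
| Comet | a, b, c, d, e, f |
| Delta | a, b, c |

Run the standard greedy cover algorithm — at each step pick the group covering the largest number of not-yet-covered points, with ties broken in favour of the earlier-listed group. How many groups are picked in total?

2

Greedy: pick Comet (covers 6 new) → pick Atlas (covers 1 new). Total picks: 2.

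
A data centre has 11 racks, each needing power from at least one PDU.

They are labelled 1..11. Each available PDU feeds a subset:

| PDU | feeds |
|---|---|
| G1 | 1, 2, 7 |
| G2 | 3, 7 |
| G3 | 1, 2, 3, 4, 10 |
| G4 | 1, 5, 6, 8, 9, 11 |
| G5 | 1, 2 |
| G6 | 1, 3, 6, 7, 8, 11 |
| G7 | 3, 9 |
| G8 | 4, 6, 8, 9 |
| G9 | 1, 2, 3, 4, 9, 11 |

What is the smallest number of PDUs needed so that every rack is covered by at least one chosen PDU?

G2 and G3 and G4 together: G2 ∪ G3 ∪ G4 = {1, 2, 3, 4, 5, 6, 7, 8, 9, 10, 11} — every rack is covered.
Only G4 contains 5, so G4 is forced; the remaining 5 racks need at least 2 more PDUs (each remaining PDU adds at most 4) — so at least 3 PDUs are needed, and 3 is optimal.

3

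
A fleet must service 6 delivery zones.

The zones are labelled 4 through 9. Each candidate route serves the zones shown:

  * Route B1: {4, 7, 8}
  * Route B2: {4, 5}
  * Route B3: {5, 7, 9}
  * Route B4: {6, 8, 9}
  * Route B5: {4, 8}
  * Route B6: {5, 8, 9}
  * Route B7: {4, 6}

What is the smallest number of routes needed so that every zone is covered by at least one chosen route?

3

B1 and B3 and B4 together: B1 ∪ B3 ∪ B4 = {4, 5, 6, 7, 8, 9} — every zone is covered.
No 2 of the 7 routes cover everything (all 21 combinations miss at least one zone), so 3 is optimal.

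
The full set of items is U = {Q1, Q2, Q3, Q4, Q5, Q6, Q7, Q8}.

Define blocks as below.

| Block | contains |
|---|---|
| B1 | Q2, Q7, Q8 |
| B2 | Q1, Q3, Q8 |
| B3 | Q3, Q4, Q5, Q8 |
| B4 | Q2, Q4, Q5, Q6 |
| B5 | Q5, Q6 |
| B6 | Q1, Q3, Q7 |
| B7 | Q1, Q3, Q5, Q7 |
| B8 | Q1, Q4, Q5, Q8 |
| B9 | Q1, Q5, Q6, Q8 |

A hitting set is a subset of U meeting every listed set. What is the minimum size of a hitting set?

Take H = {Q5, Q7, Q8}. Each listed block contains at least one of these, so H is a hitting set of size 3.
No choice of 2 items meets every block, so 3 is the minimum.

3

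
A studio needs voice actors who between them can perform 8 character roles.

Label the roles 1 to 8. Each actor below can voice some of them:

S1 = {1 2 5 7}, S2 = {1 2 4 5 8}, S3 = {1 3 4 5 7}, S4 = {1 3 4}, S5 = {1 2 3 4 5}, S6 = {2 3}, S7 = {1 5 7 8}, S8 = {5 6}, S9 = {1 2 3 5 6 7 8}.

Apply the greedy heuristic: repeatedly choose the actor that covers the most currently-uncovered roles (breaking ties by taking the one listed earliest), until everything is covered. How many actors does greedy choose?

2

Greedy: pick S9 (covers 7 new) → pick S2 (covers 1 new). Total picks: 2.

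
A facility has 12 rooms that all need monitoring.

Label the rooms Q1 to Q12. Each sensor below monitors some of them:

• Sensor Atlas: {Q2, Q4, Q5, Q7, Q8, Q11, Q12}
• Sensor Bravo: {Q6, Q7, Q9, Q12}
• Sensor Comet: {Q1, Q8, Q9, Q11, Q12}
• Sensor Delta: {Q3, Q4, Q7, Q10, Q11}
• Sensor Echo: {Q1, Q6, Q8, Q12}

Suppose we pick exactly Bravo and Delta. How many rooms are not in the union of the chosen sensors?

4

Union of Bravo, Delta = {Q3, Q4, Q6, Q7, Q9, Q10, Q11, Q12}.
Not covered: Q1, Q2, Q5, Q8 — 4 rooms.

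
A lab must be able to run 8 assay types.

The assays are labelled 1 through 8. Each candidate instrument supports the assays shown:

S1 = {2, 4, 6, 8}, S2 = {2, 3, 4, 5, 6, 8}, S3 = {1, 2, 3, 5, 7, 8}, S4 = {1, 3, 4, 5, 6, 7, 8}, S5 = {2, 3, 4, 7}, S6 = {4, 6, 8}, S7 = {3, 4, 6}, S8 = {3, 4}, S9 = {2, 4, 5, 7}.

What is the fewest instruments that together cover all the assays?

2

Take {S3, S7}. Their union is {1, 2, 3, 4, 5, 6, 7, 8}, which is all 8 assays.
No single instrument has all 8 assays (the largest, S4, has 7), so 2 is optimal.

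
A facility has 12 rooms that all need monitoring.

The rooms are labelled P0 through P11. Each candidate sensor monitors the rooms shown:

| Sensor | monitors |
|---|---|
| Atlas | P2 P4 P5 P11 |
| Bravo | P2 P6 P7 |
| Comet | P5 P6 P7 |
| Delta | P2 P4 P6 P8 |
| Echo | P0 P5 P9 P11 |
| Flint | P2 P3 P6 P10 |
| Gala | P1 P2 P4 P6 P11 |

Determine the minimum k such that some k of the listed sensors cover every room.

5

Comet and Delta and Echo and Flint and Gala together: Comet ∪ Delta ∪ Echo ∪ Flint ∪ Gala = {P0, P1, P2, P3, P4, P5, P6, P7, P8, P9, P10, P11} — every room is covered.
No 4 of the 7 sensors cover everything (all 35 combinations miss at least one room), so 5 is optimal.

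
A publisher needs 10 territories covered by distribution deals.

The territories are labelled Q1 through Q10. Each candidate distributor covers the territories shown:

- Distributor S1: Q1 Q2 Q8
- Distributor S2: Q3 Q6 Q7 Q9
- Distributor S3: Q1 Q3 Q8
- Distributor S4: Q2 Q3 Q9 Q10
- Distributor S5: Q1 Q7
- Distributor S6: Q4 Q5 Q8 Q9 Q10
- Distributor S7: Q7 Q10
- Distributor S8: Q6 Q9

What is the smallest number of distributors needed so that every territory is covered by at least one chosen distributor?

3

S1 and S2 and S6 together: S1 ∪ S2 ∪ S6 = {Q1, Q2, Q3, Q4, Q5, Q6, Q7, Q8, Q9, Q10} — every territory is covered.
Only S6 contains Q4, so S6 is forced; the remaining 5 territories need at least 2 more distributors (each remaining distributor adds at most 3) — so at least 3 distributors are needed, and 3 is optimal.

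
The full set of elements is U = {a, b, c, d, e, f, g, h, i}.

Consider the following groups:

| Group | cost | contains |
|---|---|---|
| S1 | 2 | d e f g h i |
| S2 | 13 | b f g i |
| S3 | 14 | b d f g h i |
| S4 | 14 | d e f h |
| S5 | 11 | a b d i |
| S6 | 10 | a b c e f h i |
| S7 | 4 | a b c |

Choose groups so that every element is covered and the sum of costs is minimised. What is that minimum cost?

S1, S7 together cover every element (S1 ∪ S7 = {a, b, c, d, e, f, g, h, i}); total cost 2 + 4 = 6.
No covering selection has total cost below 6.

6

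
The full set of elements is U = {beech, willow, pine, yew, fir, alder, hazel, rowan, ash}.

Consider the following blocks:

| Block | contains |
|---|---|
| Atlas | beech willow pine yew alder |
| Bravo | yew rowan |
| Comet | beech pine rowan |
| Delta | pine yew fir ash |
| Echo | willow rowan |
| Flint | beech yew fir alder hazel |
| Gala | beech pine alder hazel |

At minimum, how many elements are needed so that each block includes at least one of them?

The 3 elements {fir, alder, rowan} hit every block.
No choice of 2 elements meets every block, so 3 is the minimum.

3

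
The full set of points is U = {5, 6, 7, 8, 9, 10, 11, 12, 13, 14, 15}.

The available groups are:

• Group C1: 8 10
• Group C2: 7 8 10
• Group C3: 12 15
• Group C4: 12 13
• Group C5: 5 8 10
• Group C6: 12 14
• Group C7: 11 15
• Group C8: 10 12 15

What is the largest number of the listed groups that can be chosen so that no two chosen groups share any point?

3

C4, C5, C7 are pairwise disjoint (C4={12,13}; C5={5,8,10}; C7={11,15}).
Every remaining group overlaps one of these, and no 4 of the listed groups are pairwise disjoint, so 3 is the maximum.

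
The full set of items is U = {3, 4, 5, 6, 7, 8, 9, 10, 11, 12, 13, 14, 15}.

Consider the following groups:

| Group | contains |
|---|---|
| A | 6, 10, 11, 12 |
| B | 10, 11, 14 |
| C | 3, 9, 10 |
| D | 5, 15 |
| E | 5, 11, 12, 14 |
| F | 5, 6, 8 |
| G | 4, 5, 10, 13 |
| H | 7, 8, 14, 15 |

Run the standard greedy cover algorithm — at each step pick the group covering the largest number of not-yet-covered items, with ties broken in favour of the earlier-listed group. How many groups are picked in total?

4

Greedy: pick A (covers 4 new) → pick H (covers 4 new) → pick G (covers 3 new) → pick C (covers 2 new). Total picks: 4.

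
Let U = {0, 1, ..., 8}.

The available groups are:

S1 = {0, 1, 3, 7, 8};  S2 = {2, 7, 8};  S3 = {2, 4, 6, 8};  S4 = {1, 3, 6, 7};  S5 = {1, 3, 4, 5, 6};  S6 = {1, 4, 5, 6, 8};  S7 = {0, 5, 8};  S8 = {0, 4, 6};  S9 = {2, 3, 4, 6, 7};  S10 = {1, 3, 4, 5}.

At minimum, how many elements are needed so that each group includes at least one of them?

3

Take H = {4, 7, 8}. Each listed group contains at least one of these, so H is a hitting set of size 3.
No choice of 2 elements meets every group, so 3 is the minimum.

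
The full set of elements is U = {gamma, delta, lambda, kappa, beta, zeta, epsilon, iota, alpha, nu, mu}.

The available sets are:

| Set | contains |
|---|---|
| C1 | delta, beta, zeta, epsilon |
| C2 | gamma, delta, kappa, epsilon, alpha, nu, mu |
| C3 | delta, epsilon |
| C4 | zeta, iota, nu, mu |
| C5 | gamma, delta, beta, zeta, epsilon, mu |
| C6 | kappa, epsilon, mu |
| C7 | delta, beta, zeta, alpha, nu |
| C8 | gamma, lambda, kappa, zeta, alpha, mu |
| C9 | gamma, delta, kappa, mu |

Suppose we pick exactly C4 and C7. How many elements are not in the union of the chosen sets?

4

Union of C4, C7 = {delta, beta, zeta, iota, alpha, nu, mu}.
Not covered: gamma, lambda, kappa, epsilon — 4 elements.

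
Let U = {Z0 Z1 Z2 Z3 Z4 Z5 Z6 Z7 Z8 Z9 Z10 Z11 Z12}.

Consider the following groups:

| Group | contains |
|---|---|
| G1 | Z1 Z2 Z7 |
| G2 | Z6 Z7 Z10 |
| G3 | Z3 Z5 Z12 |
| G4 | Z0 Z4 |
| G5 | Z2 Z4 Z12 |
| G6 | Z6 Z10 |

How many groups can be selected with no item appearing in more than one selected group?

G1, G3, G4, G6 are pairwise disjoint (G1={Z1,Z2,Z7}; G3={Z3,Z5,Z12}; G4={Z0,Z4}; G6={Z6,Z10}).
Every remaining group overlaps one of these, and no 5 of the listed groups are pairwise disjoint, so 4 is the maximum.

4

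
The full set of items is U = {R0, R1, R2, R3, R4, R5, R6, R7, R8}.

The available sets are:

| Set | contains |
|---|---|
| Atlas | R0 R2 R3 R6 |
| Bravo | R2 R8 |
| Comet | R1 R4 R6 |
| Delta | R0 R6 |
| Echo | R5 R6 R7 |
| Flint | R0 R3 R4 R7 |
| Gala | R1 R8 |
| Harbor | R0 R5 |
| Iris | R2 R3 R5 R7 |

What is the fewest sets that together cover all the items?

Atlas, Comet, Echo, and Gala cover everything between them: the union {R0, R1, R2, R3, R4, R5, R6, R7, R8} is all of U.
No 3 of the 9 sets cover everything (all 84 combinations miss at least one item), so 4 is optimal.

4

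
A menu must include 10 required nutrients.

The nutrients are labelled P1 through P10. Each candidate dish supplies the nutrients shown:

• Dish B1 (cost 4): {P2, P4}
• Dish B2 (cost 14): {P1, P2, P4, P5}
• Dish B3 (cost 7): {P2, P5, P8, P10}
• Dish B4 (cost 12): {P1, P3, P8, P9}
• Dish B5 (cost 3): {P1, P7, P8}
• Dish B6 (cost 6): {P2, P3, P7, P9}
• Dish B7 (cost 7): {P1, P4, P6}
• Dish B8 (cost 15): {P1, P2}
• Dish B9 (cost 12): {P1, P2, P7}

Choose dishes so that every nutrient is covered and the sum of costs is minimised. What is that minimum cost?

20

B3, B6, B7 together cover every nutrient (B3 ∪ B6 ∪ B7 = {P1, P2, P3, P4, P5, P6, P7, P8, P9, P10}); total cost 7 + 6 + 7 = 20.
The greedy pick B5, B1, B6, B3, B7 costs 27; no covering selection beats 20.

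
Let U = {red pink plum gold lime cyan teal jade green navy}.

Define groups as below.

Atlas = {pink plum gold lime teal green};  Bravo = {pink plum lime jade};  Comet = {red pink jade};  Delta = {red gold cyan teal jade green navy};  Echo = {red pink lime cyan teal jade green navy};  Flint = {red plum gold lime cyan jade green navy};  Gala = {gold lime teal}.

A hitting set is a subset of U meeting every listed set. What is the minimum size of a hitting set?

2

H = {teal, jade} meets every group (each contains at least one member of H), and |H| = 2.
The groups Comet, Gala are pairwise disjoint, so any hitting set needs a separate point for each — at least 2. Hence 2 is optimal.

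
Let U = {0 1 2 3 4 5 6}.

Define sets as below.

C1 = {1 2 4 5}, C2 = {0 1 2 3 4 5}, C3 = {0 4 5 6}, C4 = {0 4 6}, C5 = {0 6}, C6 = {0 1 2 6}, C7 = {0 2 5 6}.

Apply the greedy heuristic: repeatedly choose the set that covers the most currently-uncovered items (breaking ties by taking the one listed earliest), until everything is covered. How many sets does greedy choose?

2

Greedy: pick C2 (covers 6 new) → pick C3 (covers 1 new). Total picks: 2.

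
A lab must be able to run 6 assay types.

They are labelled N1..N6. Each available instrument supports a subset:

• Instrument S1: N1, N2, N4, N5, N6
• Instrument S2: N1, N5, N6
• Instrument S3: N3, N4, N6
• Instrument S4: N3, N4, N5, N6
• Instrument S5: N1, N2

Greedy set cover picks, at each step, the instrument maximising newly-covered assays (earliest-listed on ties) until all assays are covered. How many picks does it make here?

Greedy: pick S1 (covers 5 new) → pick S3 (covers 1 new). Total picks: 2.

2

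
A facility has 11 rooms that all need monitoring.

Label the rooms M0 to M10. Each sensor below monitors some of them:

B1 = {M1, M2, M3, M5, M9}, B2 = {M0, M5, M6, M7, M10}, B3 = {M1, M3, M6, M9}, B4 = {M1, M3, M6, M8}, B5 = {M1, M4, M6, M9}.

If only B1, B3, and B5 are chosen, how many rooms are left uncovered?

Union of B1, B3, B5 = {M1, M2, M3, M4, M5, M6, M9}.
Not covered: M0, M7, M8, M10 — 4 rooms.

4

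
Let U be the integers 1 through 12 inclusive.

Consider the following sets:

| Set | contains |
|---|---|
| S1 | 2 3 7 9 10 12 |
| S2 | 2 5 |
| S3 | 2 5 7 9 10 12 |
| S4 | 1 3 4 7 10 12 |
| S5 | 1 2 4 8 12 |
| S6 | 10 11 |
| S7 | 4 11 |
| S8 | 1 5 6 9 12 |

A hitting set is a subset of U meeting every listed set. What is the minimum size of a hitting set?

H = {4, 5, 10} meets every set (each contains at least one member of H), and |H| = 3.
No choice of 2 points meets every set, so 3 is the minimum.

3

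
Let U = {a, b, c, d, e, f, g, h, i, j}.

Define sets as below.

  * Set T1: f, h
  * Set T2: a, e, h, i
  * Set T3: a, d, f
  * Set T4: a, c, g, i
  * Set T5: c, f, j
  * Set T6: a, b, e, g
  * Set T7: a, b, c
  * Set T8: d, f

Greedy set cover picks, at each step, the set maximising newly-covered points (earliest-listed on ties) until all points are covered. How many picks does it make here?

Greedy: pick T2 (covers 4 new) → pick T5 (covers 3 new) → pick T6 (covers 2 new) → pick T3 (covers 1 new). Total picks: 4.

4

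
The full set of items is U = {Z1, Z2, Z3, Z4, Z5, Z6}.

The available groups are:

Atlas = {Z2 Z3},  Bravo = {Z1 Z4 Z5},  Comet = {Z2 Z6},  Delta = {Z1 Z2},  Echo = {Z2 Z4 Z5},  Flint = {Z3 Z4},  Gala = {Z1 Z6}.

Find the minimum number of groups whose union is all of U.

3

Echo and Flint and Gala together: Echo ∪ Flint ∪ Gala = {Z1, Z2, Z3, Z4, Z5, Z6} — every item is covered.
No 2 of the 7 groups cover everything (all 21 combinations miss at least one item), so 3 is optimal.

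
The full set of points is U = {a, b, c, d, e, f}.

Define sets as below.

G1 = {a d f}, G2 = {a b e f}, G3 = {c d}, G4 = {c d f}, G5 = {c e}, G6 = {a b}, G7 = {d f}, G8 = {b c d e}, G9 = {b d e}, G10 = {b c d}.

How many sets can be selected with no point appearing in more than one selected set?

3

G5, G6, G7 are pairwise disjoint (G5={c,e}; G6={a,b}; G7={d,f}).
Every remaining set overlaps one of these, and no 4 of the listed sets are pairwise disjoint, so 3 is the maximum.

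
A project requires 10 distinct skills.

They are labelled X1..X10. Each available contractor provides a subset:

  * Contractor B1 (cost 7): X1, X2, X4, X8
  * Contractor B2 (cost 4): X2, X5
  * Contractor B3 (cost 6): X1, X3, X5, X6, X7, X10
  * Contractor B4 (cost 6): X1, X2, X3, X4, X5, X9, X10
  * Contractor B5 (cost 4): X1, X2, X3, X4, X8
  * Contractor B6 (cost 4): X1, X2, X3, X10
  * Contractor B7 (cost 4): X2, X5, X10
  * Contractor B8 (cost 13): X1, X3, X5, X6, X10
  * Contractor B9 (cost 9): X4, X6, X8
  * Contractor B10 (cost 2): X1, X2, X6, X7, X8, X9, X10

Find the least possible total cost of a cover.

8

B4, B10 together cover every skill (B4 ∪ B10 = {X1, X2, X3, X4, X5, X6, X7, X8, X9, X10}); total cost 6 + 2 = 8.
No covering selection has total cost below 8.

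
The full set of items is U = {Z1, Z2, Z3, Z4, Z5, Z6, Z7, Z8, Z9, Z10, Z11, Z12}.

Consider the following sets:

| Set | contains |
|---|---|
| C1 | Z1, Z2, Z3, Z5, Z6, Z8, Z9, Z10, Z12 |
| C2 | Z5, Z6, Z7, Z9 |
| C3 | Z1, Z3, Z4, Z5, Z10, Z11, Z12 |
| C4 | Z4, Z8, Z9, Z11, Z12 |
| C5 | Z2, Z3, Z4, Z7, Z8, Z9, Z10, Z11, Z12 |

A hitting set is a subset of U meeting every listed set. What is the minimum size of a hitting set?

The 2 items {Z3, Z9} hit every set.
No single item lies in every set, so at least 2 are needed and 2 is optimal.

2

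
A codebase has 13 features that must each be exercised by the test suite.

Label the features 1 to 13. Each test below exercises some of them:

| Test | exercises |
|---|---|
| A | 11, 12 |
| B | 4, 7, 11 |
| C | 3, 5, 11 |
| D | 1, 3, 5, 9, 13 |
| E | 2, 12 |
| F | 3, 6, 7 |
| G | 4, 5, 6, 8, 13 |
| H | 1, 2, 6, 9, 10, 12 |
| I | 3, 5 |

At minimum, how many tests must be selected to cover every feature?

Take {B, D, G, H}. Their union is {1, 2, 3, 4, 5, 6, 7, 8, 9, 10, 11, 12, 13}, which is all 13 features.
No 3 of the 9 tests cover everything (all 84 combinations miss at least one feature), so 4 is optimal.

4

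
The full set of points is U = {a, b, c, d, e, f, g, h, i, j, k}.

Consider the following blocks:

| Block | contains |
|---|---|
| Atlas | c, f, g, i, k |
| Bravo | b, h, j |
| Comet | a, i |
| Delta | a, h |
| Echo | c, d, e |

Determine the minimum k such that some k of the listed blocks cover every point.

Atlas, Bravo, Comet, and Echo cover everything between them: the union {a, b, c, d, e, f, g, h, i, j, k} is all of U.
No 3 of the 5 blocks cover everything (all 10 combinations miss at least one point), so 4 is optimal.

4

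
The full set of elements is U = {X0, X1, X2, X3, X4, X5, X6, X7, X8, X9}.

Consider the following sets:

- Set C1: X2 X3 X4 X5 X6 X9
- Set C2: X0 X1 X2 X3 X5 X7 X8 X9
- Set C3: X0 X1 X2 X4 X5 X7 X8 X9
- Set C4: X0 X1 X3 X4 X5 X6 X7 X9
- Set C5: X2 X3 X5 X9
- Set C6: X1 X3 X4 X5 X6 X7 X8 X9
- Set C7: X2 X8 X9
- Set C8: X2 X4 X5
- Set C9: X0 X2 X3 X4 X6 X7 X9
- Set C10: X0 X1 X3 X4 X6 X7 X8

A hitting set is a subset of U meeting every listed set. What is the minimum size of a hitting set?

H = {X4, X9} meets every set (each contains at least one member of H), and |H| = 2.
No single element lies in every set, so at least 2 are needed and 2 is optimal.

2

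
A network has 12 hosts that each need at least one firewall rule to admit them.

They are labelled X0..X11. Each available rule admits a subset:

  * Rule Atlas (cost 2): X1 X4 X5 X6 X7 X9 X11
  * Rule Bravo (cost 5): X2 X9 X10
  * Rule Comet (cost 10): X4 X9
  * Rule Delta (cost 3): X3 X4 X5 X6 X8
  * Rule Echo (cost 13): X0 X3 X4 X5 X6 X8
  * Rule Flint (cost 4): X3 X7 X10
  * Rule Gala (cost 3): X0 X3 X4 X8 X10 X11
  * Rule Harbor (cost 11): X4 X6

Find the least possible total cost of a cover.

10

Atlas, Bravo, Gala together cover every host (Atlas ∪ Bravo ∪ Gala = {X0, X1, X2, X3, X4, X5, X6, X7, X8, X9, X10, X11}); total cost 2 + 5 + 3 = 10.
No covering selection has total cost below 10.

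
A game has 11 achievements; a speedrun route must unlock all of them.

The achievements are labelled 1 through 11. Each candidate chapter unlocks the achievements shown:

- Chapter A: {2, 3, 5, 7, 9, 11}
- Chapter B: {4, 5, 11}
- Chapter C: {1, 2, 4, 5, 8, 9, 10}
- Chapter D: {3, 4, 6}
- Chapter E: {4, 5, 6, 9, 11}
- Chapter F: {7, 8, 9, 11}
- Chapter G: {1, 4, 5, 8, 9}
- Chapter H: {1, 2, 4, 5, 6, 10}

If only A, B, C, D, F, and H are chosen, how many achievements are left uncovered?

0

Union of A, B, C, D, F, H = {1, 2, 3, 4, 5, 6, 7, 8, 9, 10, 11} — that's every achievement, so 0 are uncovered.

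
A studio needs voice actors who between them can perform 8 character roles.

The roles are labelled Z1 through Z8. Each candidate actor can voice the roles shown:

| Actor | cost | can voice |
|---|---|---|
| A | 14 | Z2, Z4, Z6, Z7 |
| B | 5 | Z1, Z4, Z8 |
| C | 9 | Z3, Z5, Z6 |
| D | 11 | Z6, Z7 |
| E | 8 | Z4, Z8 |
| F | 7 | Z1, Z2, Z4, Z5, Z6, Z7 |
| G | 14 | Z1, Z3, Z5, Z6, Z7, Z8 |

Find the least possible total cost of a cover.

21

B, C, F together cover every role (B ∪ C ∪ F = {Z1, Z2, Z3, Z4, Z5, Z6, Z7, Z8}); total cost 5 + 9 + 7 = 21.
No covering selection has total cost below 21.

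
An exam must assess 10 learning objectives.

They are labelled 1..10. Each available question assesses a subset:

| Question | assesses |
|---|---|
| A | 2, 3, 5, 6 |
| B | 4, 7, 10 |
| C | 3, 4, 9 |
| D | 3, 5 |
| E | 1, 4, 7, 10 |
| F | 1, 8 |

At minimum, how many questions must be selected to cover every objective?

4

A and B and C and F together: A ∪ B ∪ C ∪ F = {1, 2, 3, 4, 5, 6, 7, 8, 9, 10} — every objective is covered.
Only C contains 9, so C is forced; the remaining 7 objectives need at least 3 more questions (each remaining question adds at most 3) — so at least 4 questions are needed, and 4 is optimal.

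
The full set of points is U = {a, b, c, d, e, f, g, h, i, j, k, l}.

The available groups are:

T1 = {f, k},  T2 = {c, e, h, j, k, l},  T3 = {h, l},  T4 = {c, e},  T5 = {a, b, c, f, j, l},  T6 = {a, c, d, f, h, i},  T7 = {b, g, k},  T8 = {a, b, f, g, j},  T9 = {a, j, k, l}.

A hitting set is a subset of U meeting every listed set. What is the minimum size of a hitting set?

4

T = {e, f, h, k} meets every group (each contains at least one member of T), and |T| = 4.
No choice of 3 points meets every group, so 4 is the minimum.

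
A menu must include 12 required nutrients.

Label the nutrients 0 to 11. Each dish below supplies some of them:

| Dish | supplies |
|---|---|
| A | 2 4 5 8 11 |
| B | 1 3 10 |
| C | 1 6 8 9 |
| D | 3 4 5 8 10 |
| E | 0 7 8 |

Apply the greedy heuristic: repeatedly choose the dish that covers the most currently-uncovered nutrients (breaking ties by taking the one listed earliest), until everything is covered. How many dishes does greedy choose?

4

Greedy: pick A (covers 5 new) → pick B (covers 3 new) → pick C (covers 2 new) → pick E (covers 2 new). Total picks: 4.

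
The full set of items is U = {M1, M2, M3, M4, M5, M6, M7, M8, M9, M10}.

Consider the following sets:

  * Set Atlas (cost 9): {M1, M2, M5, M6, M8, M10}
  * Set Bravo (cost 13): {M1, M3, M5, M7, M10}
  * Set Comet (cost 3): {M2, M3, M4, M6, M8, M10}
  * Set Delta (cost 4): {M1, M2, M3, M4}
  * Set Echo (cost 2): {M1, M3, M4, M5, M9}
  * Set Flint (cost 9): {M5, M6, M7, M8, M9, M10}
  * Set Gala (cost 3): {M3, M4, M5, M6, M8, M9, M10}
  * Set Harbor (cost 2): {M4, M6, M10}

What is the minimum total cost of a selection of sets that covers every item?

Delta, Flint together cover every item (Delta ∪ Flint = {M1, M2, M3, M4, M5, M6, M7, M8, M9, M10}); total cost 4 + 9 = 13.
The greedy pick Echo, Comet, Flint costs 14; no covering selection beats 13.

13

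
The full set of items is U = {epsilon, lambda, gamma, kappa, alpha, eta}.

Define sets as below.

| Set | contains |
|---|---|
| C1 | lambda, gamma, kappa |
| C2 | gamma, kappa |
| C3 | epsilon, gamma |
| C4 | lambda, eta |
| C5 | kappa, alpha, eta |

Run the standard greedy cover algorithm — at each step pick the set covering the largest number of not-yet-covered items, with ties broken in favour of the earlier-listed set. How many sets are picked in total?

3

Greedy: pick C1 (covers 3 new) → pick C5 (covers 2 new) → pick C3 (covers 1 new). Total picks: 3.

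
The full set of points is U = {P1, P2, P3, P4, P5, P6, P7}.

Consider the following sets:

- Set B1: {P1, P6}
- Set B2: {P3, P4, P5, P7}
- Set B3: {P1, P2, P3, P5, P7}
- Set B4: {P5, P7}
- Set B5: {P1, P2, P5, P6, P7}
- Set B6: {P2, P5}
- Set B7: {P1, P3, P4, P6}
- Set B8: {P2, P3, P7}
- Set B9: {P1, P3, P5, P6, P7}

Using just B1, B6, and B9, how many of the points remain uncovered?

Union of B1, B6, B9 = {P1, P2, P3, P5, P6, P7}.
Not covered: P4 — 1 point.

1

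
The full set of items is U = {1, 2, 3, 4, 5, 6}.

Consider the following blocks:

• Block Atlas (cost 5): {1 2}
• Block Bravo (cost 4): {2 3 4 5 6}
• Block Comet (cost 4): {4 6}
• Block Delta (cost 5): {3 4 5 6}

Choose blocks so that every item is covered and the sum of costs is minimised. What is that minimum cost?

Atlas, Bravo together cover every item (Atlas ∪ Bravo = {1, 2, 3, 4, 5, 6}); total cost 5 + 4 = 9.
No covering selection has total cost below 9.

9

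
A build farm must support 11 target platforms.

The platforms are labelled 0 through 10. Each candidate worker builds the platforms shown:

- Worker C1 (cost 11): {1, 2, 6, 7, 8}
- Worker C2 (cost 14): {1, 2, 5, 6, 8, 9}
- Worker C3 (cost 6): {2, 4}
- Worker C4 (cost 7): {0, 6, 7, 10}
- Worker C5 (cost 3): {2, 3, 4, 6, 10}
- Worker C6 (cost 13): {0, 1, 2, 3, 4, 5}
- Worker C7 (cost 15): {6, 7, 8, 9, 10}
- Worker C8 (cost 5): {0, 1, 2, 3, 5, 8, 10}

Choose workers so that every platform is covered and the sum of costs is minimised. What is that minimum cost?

23

C5, C7, C8 together cover every platform (C5 ∪ C7 ∪ C8 = {0, 1, 2, 3, 4, 5, 6, 7, 8, 9, 10}); total cost 3 + 15 + 5 = 23.
The greedy pick C5, C8, C4, C2 costs 29; no covering selection beats 23.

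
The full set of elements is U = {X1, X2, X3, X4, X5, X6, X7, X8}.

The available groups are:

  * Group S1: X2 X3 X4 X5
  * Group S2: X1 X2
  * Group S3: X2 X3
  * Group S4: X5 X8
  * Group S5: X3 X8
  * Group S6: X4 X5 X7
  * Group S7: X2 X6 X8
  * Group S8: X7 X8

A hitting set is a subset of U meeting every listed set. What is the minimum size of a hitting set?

3

The 3 elements {X2, X4, X8} hit every group.
The groups S2, S5, S6 are pairwise disjoint, so any hitting set needs a separate element for each — at least 3. Hence 3 is optimal.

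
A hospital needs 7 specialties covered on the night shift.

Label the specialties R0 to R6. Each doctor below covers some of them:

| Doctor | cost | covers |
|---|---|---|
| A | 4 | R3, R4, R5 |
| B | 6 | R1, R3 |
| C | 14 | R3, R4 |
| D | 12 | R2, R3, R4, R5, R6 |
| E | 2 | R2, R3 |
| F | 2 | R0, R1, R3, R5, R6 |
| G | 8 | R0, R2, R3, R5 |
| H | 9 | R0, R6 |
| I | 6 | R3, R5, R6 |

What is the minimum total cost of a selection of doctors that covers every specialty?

A, E, F together cover every specialty (A ∪ E ∪ F = {R0, R1, R2, R3, R4, R5, R6}); total cost 4 + 2 + 2 = 8.
No covering selection has total cost below 8.

8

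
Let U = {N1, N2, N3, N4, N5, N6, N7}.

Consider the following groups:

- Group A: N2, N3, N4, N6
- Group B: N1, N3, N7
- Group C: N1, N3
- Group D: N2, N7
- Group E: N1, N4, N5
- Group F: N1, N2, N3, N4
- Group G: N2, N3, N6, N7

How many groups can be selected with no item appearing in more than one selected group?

2

E, G are pairwise disjoint (E={N1,N4,N5}; G={N2,N3,N6,N7}).
Every remaining group overlaps one of these, and no 3 of the listed groups are pairwise disjoint, so 2 is the maximum.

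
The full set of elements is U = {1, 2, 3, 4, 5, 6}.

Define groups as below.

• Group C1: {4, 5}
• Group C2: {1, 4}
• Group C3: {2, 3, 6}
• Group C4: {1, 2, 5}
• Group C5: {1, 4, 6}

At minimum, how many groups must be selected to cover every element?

C2 and C3 and C4 together: C2 ∪ C3 ∪ C4 = {1, 2, 3, 4, 5, 6} — every element is covered.
Only C3 contains 3, so C3 is forced; the remaining 3 elements need at least 2 more groups (each remaining group adds at most 2) — so at least 3 groups are needed, and 3 is optimal.

3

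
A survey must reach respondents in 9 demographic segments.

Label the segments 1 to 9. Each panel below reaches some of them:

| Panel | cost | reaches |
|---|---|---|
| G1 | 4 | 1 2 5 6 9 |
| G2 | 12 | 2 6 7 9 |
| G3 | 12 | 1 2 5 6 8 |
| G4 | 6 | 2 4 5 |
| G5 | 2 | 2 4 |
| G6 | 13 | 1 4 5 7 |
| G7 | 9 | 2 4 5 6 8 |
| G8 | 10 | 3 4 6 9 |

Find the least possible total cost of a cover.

32

G6, G7, G8 together cover every segment (G6 ∪ G7 ∪ G8 = {1, 2, 3, 4, 5, 6, 7, 8, 9}); total cost 13 + 9 + 10 = 32.
The greedy pick G1, G5, G7, G8, G2 costs 37; no covering selection beats 32.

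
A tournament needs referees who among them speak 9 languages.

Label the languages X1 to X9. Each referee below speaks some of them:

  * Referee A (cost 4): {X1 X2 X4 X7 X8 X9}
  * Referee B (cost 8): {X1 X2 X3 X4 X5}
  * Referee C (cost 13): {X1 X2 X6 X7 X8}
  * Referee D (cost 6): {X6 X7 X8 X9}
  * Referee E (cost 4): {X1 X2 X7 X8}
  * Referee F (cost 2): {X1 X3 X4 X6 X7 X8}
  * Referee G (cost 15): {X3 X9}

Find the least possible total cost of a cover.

14

B, D together cover every language (B ∪ D = {X1, X2, X3, X4, X5, X6, X7, X8, X9}); total cost 8 + 6 = 14.
No covering selection has total cost below 14.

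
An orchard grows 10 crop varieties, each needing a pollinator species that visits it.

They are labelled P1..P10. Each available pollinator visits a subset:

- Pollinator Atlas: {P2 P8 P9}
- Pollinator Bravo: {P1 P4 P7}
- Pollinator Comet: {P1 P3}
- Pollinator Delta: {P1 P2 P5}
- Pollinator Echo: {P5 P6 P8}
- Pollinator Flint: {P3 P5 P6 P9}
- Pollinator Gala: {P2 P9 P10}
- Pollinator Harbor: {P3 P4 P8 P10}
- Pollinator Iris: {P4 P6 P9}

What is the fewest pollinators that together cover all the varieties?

Take {Atlas, Bravo, Flint, Harbor}. Their union is {P1, P2, P3, P4, P5, P6, P7, P8, P9, P10}, which is all 10 varieties.
No 3 of the 9 pollinators cover everything (all 84 combinations miss at least one variety), so 4 is optimal.

4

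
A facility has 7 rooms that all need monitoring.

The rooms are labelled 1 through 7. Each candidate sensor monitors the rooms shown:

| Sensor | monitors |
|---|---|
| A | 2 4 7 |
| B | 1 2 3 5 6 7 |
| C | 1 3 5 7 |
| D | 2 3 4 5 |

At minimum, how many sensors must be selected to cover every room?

2

Take {A, B}. Their union is {1, 2, 3, 4, 5, 6, 7}, which is all 7 rooms.
No single sensor has all 7 rooms (the largest, B, has 6), so 2 is optimal.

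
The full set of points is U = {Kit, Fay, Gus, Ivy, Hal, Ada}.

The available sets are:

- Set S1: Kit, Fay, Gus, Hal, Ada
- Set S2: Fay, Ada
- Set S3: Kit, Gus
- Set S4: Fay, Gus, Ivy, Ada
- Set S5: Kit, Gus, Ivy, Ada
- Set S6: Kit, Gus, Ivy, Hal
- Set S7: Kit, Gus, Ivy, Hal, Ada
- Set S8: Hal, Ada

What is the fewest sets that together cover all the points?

Take {S4, S7}. Their union is {Kit, Fay, Gus, Ivy, Hal, Ada}, which is all 6 points.
No single set has all 6 points (the largest, S1, has 5), so 2 is optimal.

2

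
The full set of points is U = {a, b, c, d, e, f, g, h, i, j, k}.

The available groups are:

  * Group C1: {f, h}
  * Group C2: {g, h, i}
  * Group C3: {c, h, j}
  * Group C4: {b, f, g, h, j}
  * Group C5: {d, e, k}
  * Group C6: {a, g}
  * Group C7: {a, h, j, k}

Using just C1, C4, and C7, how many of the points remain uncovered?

Union of C1, C4, C7 = {a, b, f, g, h, j, k}.
Not covered: c, d, e, i — 4 points.

4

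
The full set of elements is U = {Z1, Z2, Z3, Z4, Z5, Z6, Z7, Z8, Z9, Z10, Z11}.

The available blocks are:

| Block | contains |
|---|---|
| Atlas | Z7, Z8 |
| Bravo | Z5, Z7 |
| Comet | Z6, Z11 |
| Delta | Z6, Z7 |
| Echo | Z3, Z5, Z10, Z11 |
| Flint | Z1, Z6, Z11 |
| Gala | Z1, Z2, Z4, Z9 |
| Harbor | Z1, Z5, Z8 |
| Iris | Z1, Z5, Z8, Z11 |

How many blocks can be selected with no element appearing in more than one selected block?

3

Atlas, Echo, Gala are pairwise disjoint (Atlas={Z7,Z8}; Echo={Z3,Z5,Z10,Z11}; Gala={Z1,Z2,Z4,Z9}).
Every remaining block overlaps one of these, and no 4 of the listed blocks are pairwise disjoint, so 3 is the maximum.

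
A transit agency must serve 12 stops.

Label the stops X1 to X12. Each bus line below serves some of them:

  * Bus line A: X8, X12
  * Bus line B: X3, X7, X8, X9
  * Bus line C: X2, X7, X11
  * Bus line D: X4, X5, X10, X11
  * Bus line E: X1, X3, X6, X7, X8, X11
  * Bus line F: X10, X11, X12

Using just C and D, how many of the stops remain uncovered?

Union of C, D = {X2, X4, X5, X7, X10, X11}.
Not covered: X1, X3, X6, X8, X9, X12 — 6 stops.

6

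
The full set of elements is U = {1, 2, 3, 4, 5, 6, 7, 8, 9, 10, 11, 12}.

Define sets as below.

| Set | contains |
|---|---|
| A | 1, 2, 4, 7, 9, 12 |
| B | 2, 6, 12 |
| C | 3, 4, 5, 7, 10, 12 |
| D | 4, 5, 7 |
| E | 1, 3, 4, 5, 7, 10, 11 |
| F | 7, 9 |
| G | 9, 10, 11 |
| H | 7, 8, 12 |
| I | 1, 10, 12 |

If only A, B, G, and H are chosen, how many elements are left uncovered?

2

Union of A, B, G, H = {1, 2, 4, 6, 7, 8, 9, 10, 11, 12}.
Not covered: 3, 5 — 2 elements.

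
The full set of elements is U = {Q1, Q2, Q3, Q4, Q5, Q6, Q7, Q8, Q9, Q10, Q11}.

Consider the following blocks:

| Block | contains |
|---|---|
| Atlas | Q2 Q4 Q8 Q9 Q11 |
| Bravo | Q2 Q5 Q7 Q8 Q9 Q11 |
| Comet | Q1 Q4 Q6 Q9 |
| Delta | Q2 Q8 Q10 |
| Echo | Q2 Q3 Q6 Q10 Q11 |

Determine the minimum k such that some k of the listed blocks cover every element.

Bravo, Comet, and Echo cover everything between them: the union {Q1, Q2, Q3, Q4, Q5, Q6, Q7, Q8, Q9, Q10, Q11} is all of U.
Only Comet contains Q1, so Comet is forced; the remaining 7 elements need at least 2 more blocks (each remaining block adds at most 5) — so at least 3 blocks are needed, and 3 is optimal.

3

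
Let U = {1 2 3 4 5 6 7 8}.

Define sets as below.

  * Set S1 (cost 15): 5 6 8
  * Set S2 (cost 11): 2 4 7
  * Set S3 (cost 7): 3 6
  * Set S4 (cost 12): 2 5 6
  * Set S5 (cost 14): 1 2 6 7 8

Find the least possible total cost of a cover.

S2, S3, S4, S5 together cover every point (S2 ∪ S3 ∪ S4 ∪ S5 = {1, 2, 3, 4, 5, 6, 7, 8}); total cost 11 + 7 + 12 + 14 = 44.
No covering selection has total cost below 44.

44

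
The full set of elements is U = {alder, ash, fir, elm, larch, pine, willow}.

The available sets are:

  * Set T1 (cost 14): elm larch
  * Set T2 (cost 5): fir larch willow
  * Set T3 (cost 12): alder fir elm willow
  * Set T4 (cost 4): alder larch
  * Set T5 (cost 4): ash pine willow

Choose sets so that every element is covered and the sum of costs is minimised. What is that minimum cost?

20

T3, T4, T5 together cover every element (T3 ∪ T4 ∪ T5 = {alder, ash, fir, elm, larch, pine, willow}); total cost 12 + 4 + 4 = 20.
The greedy pick T5, T4, T2, T3 costs 25; no covering selection beats 20.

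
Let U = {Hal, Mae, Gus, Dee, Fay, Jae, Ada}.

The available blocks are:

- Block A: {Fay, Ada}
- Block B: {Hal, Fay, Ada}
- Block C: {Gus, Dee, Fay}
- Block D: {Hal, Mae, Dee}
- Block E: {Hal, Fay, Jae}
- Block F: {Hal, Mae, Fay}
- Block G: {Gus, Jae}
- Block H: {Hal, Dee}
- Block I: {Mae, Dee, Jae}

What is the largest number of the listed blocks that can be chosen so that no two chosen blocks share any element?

3

A, G, H are pairwise disjoint (A={Fay,Ada}; G={Gus,Jae}; H={Hal,Dee}).
Every remaining block overlaps one of these, and no 4 of the listed blocks are pairwise disjoint, so 3 is the maximum.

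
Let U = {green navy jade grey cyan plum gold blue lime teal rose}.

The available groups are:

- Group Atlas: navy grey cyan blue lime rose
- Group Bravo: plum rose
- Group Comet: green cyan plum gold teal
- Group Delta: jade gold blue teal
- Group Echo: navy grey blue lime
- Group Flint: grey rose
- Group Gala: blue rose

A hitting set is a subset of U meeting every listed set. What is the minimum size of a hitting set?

3

Take H = {gold, lime, rose}. Each listed group contains at least one of these, so H is a hitting set of size 3.
No choice of 2 elements meets every group, so 3 is the minimum.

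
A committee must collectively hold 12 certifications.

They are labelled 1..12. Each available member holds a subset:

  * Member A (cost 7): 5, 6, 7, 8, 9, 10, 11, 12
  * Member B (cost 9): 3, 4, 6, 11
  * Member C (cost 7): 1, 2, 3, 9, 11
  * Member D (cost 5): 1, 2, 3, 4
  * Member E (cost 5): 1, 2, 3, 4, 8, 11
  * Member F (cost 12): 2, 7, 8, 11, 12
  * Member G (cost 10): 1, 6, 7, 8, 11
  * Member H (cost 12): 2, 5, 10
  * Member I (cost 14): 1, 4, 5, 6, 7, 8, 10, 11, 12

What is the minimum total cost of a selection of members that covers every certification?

A, E together cover every certification (A ∪ E = {1, 2, 3, 4, 5, 6, 7, 8, 9, 10, 11, 12}); total cost 7 + 5 = 12.
No covering selection has total cost below 12.

12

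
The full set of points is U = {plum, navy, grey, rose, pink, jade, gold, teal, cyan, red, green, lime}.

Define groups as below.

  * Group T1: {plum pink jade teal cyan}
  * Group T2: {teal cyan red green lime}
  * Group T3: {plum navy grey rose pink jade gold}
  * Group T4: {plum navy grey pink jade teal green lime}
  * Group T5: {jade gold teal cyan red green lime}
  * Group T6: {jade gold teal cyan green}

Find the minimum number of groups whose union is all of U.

2

T3 and T5 together: T3 ∪ T5 = {plum, navy, grey, rose, pink, jade, gold, teal, cyan, red, green, lime} — every point is covered.
No single group has all 12 points (the largest, T4, has 8), so 2 is optimal.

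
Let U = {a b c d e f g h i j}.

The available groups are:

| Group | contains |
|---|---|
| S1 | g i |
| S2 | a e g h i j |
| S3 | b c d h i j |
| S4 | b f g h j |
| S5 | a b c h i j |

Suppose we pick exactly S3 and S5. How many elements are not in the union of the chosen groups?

3

Union of S3, S5 = {a, b, c, d, h, i, j}.
Not covered: e, f, g — 3 elements.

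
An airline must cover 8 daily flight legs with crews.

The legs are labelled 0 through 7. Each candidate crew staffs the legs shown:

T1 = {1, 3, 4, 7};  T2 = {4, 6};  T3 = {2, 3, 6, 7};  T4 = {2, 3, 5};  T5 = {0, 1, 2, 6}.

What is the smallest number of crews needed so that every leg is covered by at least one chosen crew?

Take {T1, T4, T5}. Their union is {0, 1, 2, 3, 4, 5, 6, 7}, which is all 8 legs.
Only T5 contains 0, so T5 is forced; the remaining 4 legs need at least 2 more crews (each remaining crew adds at most 3) — so at least 3 crews are needed, and 3 is optimal.

3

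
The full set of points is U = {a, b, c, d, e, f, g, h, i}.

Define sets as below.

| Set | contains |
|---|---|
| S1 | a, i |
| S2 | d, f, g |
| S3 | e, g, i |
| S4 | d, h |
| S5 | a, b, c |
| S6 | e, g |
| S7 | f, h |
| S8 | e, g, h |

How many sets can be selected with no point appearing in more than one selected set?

S4, S5, S6 are pairwise disjoint (S4={d,h}; S5={a,b,c}; S6={e,g}).
Every remaining set overlaps one of these, and no 4 of the listed sets are pairwise disjoint, so 3 is the maximum.

3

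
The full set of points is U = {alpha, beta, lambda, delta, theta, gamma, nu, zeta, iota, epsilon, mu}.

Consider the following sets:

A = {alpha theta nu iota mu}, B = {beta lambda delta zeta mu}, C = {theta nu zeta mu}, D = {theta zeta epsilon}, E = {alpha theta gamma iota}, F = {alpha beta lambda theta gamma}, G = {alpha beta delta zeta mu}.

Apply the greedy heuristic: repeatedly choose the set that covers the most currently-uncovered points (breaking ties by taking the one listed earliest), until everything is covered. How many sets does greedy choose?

4

Greedy: pick A (covers 5 new) → pick B (covers 4 new) → pick D (covers 1 new) → pick E (covers 1 new). Total picks: 4.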